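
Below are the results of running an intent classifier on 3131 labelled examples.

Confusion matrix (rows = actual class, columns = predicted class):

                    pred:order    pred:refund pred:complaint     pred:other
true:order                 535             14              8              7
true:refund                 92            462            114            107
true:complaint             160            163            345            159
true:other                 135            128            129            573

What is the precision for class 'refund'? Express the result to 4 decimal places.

0.6023

Take TP from the diagonal, FP from the rest of the 'refund' prediction marginal, FN from the rest of the 'refund' actual marginal.
precision = TP/(TP+FP).
refund: TP=462, FP=14+163+128=305 → 462/767 = 0.60235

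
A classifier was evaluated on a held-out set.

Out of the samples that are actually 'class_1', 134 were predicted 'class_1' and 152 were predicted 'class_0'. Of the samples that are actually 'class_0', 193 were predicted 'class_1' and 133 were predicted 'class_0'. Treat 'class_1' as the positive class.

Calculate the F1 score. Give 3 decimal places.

0.437

Precision = TP/(TP+FP) = 134/327 = 0.4098
Recall = TP/(TP+FN) = 134/286 = 0.4685
F1 = 2·TP/(2·TP+FP+FN) = 268/613 = 0.437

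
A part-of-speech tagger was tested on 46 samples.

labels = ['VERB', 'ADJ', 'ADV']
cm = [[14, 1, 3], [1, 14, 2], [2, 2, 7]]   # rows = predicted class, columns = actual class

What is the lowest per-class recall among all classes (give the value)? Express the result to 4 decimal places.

Per-class recall (TP/(TP+FN)):
  VERB: TP=14, FN=1+2=3 → 14/17 = 0.82353
  ADJ: TP=14, FN=1+2=3 → 14/17 = 0.82353
  ADV: TP=7, FN=3+2=5 → 7/12 = 0.58333
Lowest is class 'ADV' with recall = 0.5833.

0.5833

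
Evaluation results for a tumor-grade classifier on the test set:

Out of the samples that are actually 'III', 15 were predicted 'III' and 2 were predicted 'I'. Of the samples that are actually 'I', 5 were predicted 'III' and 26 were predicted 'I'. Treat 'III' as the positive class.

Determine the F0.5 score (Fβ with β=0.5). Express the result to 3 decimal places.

0.773

Fβ = (1+β²)·TP / ((1+β²)·TP + β²·FN + FP), with β²=1/4
= 1.25·15 / (1.25·15 + 0.25·2 + 5) = 0.773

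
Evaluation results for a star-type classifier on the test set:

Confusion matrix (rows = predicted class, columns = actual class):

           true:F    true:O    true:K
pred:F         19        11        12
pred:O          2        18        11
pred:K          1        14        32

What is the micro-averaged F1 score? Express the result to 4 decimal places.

Micro-averaging pools counts across classes: ΣTP=69, ΣFP=51, ΣFN=51.
Micro-F1 score = 2·TP/(2·TP+FP+FN) on pooled counts = 0.5750 (equals overall accuracy in single-label multiclass).

0.5750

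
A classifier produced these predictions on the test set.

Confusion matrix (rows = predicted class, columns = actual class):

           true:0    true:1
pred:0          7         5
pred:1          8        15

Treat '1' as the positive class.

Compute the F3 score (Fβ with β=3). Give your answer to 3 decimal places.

0.739

Fβ = (1+β²)·TP / ((1+β²)·TP + β²·FN + FP), with β²=9
= 10·15 / (10·15 + 9·5 + 8) = 0.739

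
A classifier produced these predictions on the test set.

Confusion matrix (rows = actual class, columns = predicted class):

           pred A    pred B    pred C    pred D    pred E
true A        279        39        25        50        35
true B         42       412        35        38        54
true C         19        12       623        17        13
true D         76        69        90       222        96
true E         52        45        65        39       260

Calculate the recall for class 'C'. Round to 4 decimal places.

0.9108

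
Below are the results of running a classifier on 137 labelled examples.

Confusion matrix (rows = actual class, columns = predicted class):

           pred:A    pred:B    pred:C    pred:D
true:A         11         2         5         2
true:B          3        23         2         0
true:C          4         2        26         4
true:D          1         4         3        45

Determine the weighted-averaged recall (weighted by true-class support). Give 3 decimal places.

Per-class recall (TP/(TP+FN)):
  A: TP=11, FN=2+5+2=9 → 11/20 = 0.5500
  B: TP=23, FN=3+2+0=5 → 23/28 = 0.8214
  C: TP=26, FN=4+2+4=10 → 26/36 = 0.7222
  D: TP=45, FN=1+4+3=8 → 45/53 = 0.8491
Weighted-recall = Σ (supportᵢ/N)·recallᵢ with N=137: (20/137)·0.5500 + (28/137)·0.8214 + (36/137)·0.7222 + (53/137)·0.8491 = 0.766

0.766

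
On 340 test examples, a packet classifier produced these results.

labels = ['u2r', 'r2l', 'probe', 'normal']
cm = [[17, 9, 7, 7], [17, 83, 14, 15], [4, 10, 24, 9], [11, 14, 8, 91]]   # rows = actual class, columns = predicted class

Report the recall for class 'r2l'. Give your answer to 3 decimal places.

0.643

recall = TP/(TP+FN).
r2l: TP=83, FN=17+14+15=46 → 83/129 = 0.6434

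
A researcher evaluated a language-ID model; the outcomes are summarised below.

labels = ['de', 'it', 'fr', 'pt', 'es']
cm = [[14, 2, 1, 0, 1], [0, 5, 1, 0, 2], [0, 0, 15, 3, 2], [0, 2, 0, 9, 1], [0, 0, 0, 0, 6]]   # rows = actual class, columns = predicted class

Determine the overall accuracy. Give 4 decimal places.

Accuracy = trace / total = (14+5+15+9+6=49) / 64 = 49/64 = 0.7656

0.7656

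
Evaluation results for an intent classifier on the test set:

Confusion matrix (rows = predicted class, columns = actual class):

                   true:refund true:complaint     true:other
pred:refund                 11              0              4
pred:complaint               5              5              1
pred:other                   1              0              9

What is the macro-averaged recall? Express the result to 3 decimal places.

0.763

Per-class recall (TP/(TP+FN)):
  refund: TP=11, FN=5+1=6 → 11/17 = 0.6471
  complaint: TP=5, FN=0+0=0 → 5/5 = 1.0000
  other: TP=9, FN=4+1=5 → 9/14 = 0.6429
Macro-recall = mean = (0.6471 + 1.0000 + 0.6429) / 3 = 0.763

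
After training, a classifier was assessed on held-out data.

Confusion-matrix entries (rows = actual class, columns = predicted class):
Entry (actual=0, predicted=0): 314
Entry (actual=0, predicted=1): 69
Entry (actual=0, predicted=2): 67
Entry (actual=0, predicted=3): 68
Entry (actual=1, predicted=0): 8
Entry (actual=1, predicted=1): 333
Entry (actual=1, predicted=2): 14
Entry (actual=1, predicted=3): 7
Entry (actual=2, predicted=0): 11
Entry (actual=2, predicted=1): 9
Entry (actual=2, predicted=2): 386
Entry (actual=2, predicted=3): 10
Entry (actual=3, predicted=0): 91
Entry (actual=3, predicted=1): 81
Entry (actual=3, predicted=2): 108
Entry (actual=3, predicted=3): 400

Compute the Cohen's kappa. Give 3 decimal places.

Observed agreement pₒ = trace/N = 1433/1976 = 0.7252
Expected agreement pₑ = Σ (rowᵢ·colᵢ)/N² = (518·424 + 362·492 + 416·575 + 680·485)/1976² = 0.2476
κ = (pₒ − pₑ)/(1 − pₑ) = (0.7252 − 0.2476)/(1 − 0.2476) = 0.635

0.635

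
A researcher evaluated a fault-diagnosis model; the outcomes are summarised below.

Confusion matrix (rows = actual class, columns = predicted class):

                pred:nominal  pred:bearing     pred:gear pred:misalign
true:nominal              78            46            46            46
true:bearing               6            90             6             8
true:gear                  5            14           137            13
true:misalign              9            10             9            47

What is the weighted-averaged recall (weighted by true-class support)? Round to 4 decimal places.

0.6175

Per-class recall (TP/(TP+FN)):
  nominal: TP=78, FN=46+46+46=138 → 78/216 = 0.36111
  bearing: TP=90, FN=6+6+8=20 → 90/110 = 0.81818
  gear: TP=137, FN=5+14+13=32 → 137/169 = 0.81065
  misalign: TP=47, FN=9+10+9=28 → 47/75 = 0.62667
Weighted-recall = Σ (supportᵢ/N)·recallᵢ with N=570: (216/570)·0.36111 + (110/570)·0.81818 + (169/570)·0.81065 + (75/570)·0.62667 = 0.6175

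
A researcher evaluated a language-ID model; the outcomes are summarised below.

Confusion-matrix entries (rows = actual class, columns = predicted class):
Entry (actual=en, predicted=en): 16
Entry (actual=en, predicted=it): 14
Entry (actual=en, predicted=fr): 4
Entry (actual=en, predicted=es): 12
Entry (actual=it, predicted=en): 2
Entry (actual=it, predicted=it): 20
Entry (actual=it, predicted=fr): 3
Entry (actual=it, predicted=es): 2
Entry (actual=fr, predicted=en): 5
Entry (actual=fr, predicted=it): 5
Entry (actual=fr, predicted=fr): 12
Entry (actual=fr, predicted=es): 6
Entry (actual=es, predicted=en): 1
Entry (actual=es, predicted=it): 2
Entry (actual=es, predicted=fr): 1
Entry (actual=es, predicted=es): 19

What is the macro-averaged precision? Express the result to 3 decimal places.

0.560

Per-class precision (TP/(TP+FP)):
  en: TP=16, FP=2+5+1=8 → 16/24 = 0.6667
  it: TP=20, FP=14+5+2=21 → 20/41 = 0.4878
  fr: TP=12, FP=4+3+1=8 → 12/20 = 0.6000
  es: TP=19, FP=12+2+6=20 → 19/39 = 0.4872
Macro-precision = mean = (0.6667 + 0.4878 + 0.6000 + 0.4872) / 4 = 0.560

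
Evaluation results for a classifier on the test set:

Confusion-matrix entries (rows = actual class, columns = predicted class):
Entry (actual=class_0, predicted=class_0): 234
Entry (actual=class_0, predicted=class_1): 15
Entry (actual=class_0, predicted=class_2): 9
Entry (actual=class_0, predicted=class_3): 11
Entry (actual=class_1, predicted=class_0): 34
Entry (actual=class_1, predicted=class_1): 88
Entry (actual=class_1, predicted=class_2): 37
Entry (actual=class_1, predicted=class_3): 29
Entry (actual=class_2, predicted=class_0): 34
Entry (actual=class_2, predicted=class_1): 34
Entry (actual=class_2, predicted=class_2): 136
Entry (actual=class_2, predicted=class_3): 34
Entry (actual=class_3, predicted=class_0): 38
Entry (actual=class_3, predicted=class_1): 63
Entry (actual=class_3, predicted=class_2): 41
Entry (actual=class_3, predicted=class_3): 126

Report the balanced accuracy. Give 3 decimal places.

Balanced accuracy = mean of per-class recall.
  class_0: recall = 234/269 = 0.8699
  class_1: recall = 88/188 = 0.4681
  class_2: recall = 136/238 = 0.5714
  class_3: recall = 126/268 = 0.4701
Mean = (0.8699 + 0.4681 + 0.5714 + 0.4701) / 4 = 0.595

0.595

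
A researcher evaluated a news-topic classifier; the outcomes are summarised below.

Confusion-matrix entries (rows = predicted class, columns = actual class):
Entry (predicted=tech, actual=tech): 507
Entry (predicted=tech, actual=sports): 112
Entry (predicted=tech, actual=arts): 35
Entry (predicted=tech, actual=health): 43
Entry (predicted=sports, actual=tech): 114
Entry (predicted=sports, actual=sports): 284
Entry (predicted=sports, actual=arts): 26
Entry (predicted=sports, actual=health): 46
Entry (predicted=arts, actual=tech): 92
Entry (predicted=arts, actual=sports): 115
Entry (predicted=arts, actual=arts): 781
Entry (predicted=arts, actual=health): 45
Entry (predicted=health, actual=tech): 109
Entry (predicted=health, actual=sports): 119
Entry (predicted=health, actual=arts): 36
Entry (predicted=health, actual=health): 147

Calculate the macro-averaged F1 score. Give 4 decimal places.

Per-class F1 score (2·TP/(2·TP+FP+FN)):
  tech: TP=507, FP=112+35+43=190, FN=114+92+109=315 → 1014/1519 = 0.66754
  sports: TP=284, FP=114+26+46=186, FN=112+115+119=346 → 568/1100 = 0.51636
  arts: TP=781, FP=92+115+45=252, FN=35+26+36=97 → 1562/1911 = 0.81737
  health: TP=147, FP=109+119+36=264, FN=43+46+45=134 → 294/692 = 0.42486
Macro-F1 score = mean = (0.66754 + 0.51636 + 0.81737 + 0.42486) / 4 = 0.6065

0.6065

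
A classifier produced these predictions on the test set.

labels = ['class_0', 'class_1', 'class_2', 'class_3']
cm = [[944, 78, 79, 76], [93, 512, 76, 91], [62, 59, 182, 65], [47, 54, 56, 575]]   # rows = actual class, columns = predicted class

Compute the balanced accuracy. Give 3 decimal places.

Balanced accuracy = mean of per-class recall.
  class_0: recall = 944/1177 = 0.8020
  class_1: recall = 512/772 = 0.6632
  class_2: recall = 182/368 = 0.4946
  class_3: recall = 575/732 = 0.7855
Mean = (0.8020 + 0.6632 + 0.4946 + 0.7855) / 4 = 0.686

0.686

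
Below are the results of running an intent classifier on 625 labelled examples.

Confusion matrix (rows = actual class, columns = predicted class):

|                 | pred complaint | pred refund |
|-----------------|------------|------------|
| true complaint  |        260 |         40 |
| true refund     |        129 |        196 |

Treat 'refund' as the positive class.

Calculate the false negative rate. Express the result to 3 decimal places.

0.397

FNR = FN/(FN+TP) = 129/(129+196) = 0.397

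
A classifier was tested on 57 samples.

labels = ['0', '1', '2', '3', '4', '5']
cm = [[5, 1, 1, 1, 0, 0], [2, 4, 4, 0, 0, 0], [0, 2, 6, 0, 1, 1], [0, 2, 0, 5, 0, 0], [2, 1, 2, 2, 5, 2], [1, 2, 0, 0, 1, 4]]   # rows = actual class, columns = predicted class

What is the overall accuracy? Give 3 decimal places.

0.509

Accuracy = trace / total = (5+4+6+5+5+4=29) / 57 = 29/57 = 0.509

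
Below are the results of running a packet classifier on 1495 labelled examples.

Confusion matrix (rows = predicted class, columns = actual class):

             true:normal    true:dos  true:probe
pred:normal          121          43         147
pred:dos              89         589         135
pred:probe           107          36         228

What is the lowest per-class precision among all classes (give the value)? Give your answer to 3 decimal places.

Per-class precision (TP/(TP+FP)):
  normal: TP=121, FP=43+147=190 → 121/311 = 0.3891
  dos: TP=589, FP=89+135=224 → 589/813 = 0.7245
  probe: TP=228, FP=107+36=143 → 228/371 = 0.6146
Lowest is class 'normal' with precision = 0.389.

0.389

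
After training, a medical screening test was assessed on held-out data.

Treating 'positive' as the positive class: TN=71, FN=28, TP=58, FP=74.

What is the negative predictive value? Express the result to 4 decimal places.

0.7172

NPV = TN/(TN+FN) = 71/(71+28) = 0.7172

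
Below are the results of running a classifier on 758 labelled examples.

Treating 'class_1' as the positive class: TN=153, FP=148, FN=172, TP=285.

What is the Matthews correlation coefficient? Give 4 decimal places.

0.1304

MCC = (TP·TN − FP·FN) / √((TP+FP)(TP+FN)(TN+FP)(TN+FN))
Numerator = 285·153 − 148·172 = 18149
Denominator = √(433·457·301·325) = √19357708825 = 139131.9835
MCC = 18149 / 139131.9835 = 0.1304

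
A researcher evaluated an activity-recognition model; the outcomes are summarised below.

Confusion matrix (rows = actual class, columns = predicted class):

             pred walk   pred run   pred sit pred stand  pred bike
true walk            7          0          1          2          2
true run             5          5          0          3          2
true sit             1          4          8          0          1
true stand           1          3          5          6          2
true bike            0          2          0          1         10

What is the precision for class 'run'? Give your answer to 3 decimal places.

precision = TP/(TP+FP).
run: TP=5, FP=0+4+3+2=9 → 5/14 = 0.3571

0.357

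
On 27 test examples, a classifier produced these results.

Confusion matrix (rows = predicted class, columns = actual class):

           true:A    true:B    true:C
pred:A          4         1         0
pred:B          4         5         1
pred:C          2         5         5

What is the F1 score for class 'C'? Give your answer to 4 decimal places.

0.5556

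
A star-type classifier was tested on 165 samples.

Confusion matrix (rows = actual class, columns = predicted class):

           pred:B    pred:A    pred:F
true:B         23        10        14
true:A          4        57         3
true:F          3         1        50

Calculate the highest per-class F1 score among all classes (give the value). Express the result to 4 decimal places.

0.8636

Per-class F1 score (2·TP/(2·TP+FP+FN)):
  B: TP=23, FP=4+3=7, FN=10+14=24 → 46/77 = 0.59740
  A: TP=57, FP=10+1=11, FN=4+3=7 → 114/132 = 0.86364
  F: TP=50, FP=14+3=17, FN=3+1=4 → 100/121 = 0.82645
Highest is class 'A' with F1 score = 0.8636.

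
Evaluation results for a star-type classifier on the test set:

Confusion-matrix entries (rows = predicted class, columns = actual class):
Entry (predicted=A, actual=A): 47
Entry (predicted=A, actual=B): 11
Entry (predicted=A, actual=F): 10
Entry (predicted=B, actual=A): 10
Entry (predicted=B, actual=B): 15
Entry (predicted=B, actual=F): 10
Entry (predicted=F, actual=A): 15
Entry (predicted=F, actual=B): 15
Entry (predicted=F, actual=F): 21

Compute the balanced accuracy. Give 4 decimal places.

0.5103

Balanced accuracy = mean of per-class recall.
  A: recall = 47/72 = 0.65278
  B: recall = 15/41 = 0.36585
  F: recall = 21/41 = 0.51220
Mean = (0.65278 + 0.36585 + 0.51220) / 3 = 0.5103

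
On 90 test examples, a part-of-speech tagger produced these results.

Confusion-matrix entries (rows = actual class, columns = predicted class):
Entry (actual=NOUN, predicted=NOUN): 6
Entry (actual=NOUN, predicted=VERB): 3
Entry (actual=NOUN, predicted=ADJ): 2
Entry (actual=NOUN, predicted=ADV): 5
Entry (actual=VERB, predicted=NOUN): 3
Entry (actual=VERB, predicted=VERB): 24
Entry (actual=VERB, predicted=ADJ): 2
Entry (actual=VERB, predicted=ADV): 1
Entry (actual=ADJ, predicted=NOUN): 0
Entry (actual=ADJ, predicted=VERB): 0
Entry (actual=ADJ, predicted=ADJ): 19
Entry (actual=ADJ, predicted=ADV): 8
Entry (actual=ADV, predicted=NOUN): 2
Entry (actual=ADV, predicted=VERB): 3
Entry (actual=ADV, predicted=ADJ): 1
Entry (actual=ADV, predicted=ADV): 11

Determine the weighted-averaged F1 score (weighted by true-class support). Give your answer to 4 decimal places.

Per-class F1 score (2·TP/(2·TP+FP+FN)):
  NOUN: TP=6, FP=3+0+2=5, FN=3+2+5=10 → 12/27 = 0.44444
  VERB: TP=24, FP=3+0+3=6, FN=3+2+1=6 → 48/60 = 0.80000
  ADJ: TP=19, FP=2+2+1=5, FN=0+0+8=8 → 38/51 = 0.74510
  ADV: TP=11, FP=5+1+8=14, FN=2+3+1=6 → 22/42 = 0.52381
Weighted-F1 score = Σ (supportᵢ/N)·F1 scoreᵢ with N=90: (16/90)·0.44444 + (30/90)·0.80000 + (27/90)·0.74510 + (17/90)·0.52381 = 0.6682

0.6682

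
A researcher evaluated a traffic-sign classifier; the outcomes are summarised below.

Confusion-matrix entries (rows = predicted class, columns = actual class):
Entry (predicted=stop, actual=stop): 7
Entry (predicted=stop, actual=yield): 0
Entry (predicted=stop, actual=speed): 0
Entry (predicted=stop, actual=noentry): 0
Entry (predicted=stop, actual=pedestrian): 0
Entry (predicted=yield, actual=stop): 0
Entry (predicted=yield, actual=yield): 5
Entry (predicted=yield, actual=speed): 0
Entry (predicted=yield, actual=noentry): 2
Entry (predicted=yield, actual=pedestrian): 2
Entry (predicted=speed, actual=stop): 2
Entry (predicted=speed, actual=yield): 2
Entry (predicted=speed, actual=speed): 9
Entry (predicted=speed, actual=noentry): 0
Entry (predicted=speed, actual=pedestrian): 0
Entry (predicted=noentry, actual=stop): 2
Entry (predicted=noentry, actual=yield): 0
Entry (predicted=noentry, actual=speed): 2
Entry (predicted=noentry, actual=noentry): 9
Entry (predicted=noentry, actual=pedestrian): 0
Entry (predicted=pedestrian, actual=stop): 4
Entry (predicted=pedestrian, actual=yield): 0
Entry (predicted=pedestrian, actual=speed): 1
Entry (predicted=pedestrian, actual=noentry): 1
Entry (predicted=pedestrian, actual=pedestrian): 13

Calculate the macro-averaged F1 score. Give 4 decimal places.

0.6932

Per-class F1 score (2·TP/(2·TP+FP+FN)):
  stop: TP=7, FP=0+0+0+0=0, FN=0+2+2+4=8 → 14/22 = 0.63636
  yield: TP=5, FP=0+0+2+2=4, FN=0+2+0+0=2 → 10/16 = 0.62500
  speed: TP=9, FP=2+2+0+0=4, FN=0+0+2+1=3 → 18/25 = 0.72000
  noentry: TP=9, FP=2+0+2+0=4, FN=0+2+0+1=3 → 18/25 = 0.72000
  pedestrian: TP=13, FP=4+0+1+1=6, FN=0+2+0+0=2 → 26/34 = 0.76471
Macro-F1 score = mean = (0.63636 + 0.62500 + 0.72000 + 0.72000 + 0.76471) / 5 = 0.6932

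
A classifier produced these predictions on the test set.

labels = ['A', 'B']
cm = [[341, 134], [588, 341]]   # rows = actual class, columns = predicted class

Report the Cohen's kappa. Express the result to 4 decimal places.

0.0689

Observed agreement pₒ = trace/N = 682/1404 = 0.48575
Expected agreement pₑ = Σ (rowᵢ·colᵢ)/N² = (475·929 + 929·475)/1404² = 0.44772
κ = (pₒ − pₑ)/(1 − pₑ) = (0.48575 − 0.44772)/(1 − 0.44772) = 0.0689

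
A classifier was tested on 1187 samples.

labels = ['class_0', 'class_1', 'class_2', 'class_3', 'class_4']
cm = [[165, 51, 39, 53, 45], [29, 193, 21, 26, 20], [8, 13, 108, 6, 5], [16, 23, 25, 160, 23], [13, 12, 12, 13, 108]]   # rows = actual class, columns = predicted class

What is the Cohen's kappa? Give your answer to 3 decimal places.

0.519

Observed agreement pₒ = trace/N = 734/1187 = 0.6184
Expected agreement pₑ = Σ (rowᵢ·colᵢ)/N² = (353·231 + 289·292 + 140·205 + 247·258 + 158·201)/1187² = 0.2059
κ = (pₒ − pₑ)/(1 − pₑ) = (0.6184 − 0.2059)/(1 − 0.2059) = 0.519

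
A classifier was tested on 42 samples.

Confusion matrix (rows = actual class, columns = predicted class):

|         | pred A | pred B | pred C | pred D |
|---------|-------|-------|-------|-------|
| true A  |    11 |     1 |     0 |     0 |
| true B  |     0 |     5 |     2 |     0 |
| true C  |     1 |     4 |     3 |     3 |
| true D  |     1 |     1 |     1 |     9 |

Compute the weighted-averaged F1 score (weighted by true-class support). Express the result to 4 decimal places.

0.6507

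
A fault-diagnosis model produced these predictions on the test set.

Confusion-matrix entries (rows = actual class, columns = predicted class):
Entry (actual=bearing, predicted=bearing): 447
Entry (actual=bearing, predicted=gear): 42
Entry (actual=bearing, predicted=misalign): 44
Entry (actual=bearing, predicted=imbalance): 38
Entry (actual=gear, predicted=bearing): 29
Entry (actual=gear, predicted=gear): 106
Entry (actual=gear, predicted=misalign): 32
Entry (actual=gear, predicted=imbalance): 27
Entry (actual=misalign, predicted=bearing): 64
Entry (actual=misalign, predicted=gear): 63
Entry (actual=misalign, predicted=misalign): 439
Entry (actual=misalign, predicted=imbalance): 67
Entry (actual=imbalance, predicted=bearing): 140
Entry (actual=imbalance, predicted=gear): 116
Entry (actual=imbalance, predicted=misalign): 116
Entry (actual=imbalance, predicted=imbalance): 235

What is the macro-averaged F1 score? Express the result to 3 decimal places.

0.575

Per-class F1 score (2·TP/(2·TP+FP+FN)):
  bearing: TP=447, FP=29+64+140=233, FN=42+44+38=124 → 894/1251 = 0.7146
  gear: TP=106, FP=42+63+116=221, FN=29+32+27=88 → 212/521 = 0.4069
  misalign: TP=439, FP=44+32+116=192, FN=64+63+67=194 → 878/1264 = 0.6946
  imbalance: TP=235, FP=38+27+67=132, FN=140+116+116=372 → 470/974 = 0.4825
Macro-F1 score = mean = (0.7146 + 0.4069 + 0.6946 + 0.4825) / 4 = 0.575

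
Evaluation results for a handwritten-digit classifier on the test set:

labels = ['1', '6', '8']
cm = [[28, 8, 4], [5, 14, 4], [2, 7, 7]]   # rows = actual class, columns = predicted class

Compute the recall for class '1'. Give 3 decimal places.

recall = TP/(TP+FN).
1: TP=28, FN=8+4=12 → 28/40 = 0.7000

0.700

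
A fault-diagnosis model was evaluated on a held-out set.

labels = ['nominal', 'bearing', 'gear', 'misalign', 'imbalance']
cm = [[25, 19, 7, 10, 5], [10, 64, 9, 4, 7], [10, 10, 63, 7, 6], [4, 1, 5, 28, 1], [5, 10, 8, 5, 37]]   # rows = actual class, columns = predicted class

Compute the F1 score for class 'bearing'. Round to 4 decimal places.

Treat 'bearing' as positive and all other classes as negative.
F1 score = 2·TP/(2·TP+FP+FN).
bearing: TP=64, FP=19+10+1+10=40, FN=10+9+4+7=30 → 128/198 = 0.64646

0.6465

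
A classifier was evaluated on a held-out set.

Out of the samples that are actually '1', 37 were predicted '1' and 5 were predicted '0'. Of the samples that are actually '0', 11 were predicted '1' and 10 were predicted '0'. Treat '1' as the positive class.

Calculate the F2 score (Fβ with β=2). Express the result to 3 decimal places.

0.856

Fβ = (1+β²)·TP / ((1+β²)·TP + β²·FN + FP), with β²=4
= 5·37 / (5·37 + 4·5 + 11) = 0.856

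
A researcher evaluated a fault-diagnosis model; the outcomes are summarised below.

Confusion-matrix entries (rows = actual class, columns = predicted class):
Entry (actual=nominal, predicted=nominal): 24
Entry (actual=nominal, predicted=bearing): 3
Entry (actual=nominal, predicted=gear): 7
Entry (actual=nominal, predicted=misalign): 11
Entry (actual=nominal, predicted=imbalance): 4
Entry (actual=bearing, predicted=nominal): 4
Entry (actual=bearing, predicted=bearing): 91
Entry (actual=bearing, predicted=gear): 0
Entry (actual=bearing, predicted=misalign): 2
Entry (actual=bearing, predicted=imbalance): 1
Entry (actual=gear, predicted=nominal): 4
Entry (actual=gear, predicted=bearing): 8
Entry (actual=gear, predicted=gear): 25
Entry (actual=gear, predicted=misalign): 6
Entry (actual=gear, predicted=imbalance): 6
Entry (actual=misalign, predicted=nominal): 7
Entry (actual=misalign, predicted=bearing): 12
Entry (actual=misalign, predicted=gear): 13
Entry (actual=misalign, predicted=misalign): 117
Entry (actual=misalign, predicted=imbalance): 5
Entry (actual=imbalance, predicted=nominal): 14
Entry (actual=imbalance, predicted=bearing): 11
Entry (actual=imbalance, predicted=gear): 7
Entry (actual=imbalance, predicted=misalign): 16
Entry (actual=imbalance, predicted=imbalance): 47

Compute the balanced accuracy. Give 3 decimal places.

0.637

Balanced accuracy = mean of per-class recall.
  nominal: recall = 24/49 = 0.4898
  bearing: recall = 91/98 = 0.9286
  gear: recall = 25/49 = 0.5102
  misalign: recall = 117/154 = 0.7597
  imbalance: recall = 47/95 = 0.4947
Mean = (0.4898 + 0.9286 + 0.5102 + 0.7597 + 0.4947) / 5 = 0.637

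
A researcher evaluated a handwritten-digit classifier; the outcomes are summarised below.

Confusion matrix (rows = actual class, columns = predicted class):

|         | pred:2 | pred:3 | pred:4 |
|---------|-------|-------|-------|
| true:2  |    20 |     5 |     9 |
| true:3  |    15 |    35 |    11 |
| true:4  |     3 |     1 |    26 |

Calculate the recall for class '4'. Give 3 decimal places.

One-vs-rest for '4': TP = diagonal; FP = other classes predicted '4'; FN = '4' predicted as other.
recall = TP/(TP+FN).
4: TP=26, FN=3+1=4 → 26/30 = 0.8667

0.867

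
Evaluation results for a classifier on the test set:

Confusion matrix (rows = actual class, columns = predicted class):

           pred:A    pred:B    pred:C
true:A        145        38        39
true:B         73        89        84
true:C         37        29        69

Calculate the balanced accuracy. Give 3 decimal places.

Balanced accuracy = mean of per-class recall.
  A: recall = 145/222 = 0.6532
  B: recall = 89/246 = 0.3618
  C: recall = 69/135 = 0.5111
Mean = (0.6532 + 0.3618 + 0.5111) / 3 = 0.509

0.509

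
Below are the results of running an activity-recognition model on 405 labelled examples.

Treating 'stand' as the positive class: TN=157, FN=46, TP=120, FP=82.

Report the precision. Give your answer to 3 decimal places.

Precision = TP/(TP+FP) = 120/(120+82) = 120/202 = 0.594

0.594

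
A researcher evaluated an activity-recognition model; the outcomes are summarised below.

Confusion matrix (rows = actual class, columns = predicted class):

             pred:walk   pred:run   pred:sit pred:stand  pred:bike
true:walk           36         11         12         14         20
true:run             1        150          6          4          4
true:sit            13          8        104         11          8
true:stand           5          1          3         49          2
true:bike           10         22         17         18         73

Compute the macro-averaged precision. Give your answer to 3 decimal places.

Per-class precision (TP/(TP+FP)):
  walk: TP=36, FP=1+13+5+10=29 → 36/65 = 0.5538
  run: TP=150, FP=11+8+1+22=42 → 150/192 = 0.7813
  sit: TP=104, FP=12+6+3+17=38 → 104/142 = 0.7324
  stand: TP=49, FP=14+4+11+18=47 → 49/96 = 0.5104
  bike: TP=73, FP=20+4+8+2=34 → 73/107 = 0.6822
Macro-precision = mean = (0.5538 + 0.7813 + 0.7324 + 0.5104 + 0.6822) / 5 = 0.652

0.652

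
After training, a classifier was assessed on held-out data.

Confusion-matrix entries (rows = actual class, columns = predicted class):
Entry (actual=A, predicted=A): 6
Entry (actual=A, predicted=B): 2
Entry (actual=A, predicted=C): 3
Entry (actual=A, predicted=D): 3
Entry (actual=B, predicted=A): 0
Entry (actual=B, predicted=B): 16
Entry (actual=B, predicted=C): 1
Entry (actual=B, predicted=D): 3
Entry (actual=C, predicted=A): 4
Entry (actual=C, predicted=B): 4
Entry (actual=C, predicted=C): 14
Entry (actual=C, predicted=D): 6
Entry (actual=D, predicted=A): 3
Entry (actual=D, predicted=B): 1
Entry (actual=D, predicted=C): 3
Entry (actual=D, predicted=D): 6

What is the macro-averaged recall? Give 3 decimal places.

Per-class recall (TP/(TP+FN)):
  A: TP=6, FN=2+3+3=8 → 6/14 = 0.4286
  B: TP=16, FN=0+1+3=4 → 16/20 = 0.8000
  C: TP=14, FN=4+4+6=14 → 14/28 = 0.5000
  D: TP=6, FN=3+1+3=7 → 6/13 = 0.4615
Macro-recall = mean = (0.4286 + 0.8000 + 0.5000 + 0.4615) / 4 = 0.548

0.548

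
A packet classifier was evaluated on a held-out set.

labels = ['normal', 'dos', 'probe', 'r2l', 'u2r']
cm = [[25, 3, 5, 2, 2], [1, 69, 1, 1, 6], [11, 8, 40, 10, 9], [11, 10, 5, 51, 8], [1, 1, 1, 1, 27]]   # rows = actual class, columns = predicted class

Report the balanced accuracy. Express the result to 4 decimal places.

Balanced accuracy = mean of per-class recall.
  normal: recall = 25/37 = 0.67568
  dos: recall = 69/78 = 0.88462
  probe: recall = 40/78 = 0.51282
  r2l: recall = 51/85 = 0.60000
  u2r: recall = 27/31 = 0.87097
Mean = (0.67568 + 0.88462 + 0.51282 + 0.60000 + 0.87097) / 5 = 0.7088

0.7088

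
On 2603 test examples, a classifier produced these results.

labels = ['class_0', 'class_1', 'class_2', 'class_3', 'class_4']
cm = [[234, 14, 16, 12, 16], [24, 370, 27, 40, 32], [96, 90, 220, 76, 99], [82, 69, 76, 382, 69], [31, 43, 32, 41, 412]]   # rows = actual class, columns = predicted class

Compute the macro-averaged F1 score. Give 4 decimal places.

0.6161

Per-class F1 score (2·TP/(2·TP+FP+FN)):
  class_0: TP=234, FP=24+96+82+31=233, FN=14+16+12+16=58 → 468/759 = 0.61660
  class_1: TP=370, FP=14+90+69+43=216, FN=24+27+40+32=123 → 740/1079 = 0.68582
  class_2: TP=220, FP=16+27+76+32=151, FN=96+90+76+99=361 → 440/952 = 0.46218
  class_3: TP=382, FP=12+40+76+41=169, FN=82+69+76+69=296 → 764/1229 = 0.62164
  class_4: TP=412, FP=16+32+99+69=216, FN=31+43+32+41=147 → 824/1187 = 0.69419
Macro-F1 score = mean = (0.61660 + 0.68582 + 0.46218 + 0.62164 + 0.69419) / 5 = 0.6161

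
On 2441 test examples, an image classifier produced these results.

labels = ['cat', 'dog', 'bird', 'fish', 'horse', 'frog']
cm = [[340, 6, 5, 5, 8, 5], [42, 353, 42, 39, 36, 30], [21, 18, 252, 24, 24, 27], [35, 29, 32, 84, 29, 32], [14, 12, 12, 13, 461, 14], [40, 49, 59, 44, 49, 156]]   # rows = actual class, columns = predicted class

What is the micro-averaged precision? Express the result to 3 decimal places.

0.674

Micro-averaging pools counts across classes: ΣTP=1646, ΣFP=795, ΣFN=795.
Micro-precision = TP/(TP+FP) on pooled counts = 0.674 (equals overall accuracy in single-label multiclass).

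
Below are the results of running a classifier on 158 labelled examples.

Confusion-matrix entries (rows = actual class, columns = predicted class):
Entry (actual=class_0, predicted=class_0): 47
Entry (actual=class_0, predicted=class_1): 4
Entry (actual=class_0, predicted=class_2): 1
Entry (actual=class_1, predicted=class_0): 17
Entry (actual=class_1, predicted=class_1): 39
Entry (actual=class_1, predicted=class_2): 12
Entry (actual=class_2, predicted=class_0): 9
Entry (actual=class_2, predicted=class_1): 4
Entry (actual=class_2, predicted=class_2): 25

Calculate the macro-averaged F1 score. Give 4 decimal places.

0.6961

Per-class F1 score (2·TP/(2·TP+FP+FN)):
  class_0: TP=47, FP=17+9=26, FN=4+1=5 → 94/125 = 0.75200
  class_1: TP=39, FP=4+4=8, FN=17+12=29 → 78/115 = 0.67826
  class_2: TP=25, FP=1+12=13, FN=9+4=13 → 50/76 = 0.65789
Macro-F1 score = mean = (0.75200 + 0.67826 + 0.65789) / 3 = 0.6961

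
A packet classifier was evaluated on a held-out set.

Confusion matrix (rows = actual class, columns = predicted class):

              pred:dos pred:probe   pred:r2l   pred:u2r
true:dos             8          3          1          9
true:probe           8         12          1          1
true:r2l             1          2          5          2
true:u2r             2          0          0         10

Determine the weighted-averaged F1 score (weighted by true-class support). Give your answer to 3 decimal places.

Per-class F1 score (2·TP/(2·TP+FP+FN)):
  dos: TP=8, FP=8+1+2=11, FN=3+1+9=13 → 16/40 = 0.4000
  probe: TP=12, FP=3+2+0=5, FN=8+1+1=10 → 24/39 = 0.6154
  r2l: TP=5, FP=1+1+0=2, FN=1+2+2=5 → 10/17 = 0.5882
  u2r: TP=10, FP=9+1+2=12, FN=2+0+0=2 → 20/34 = 0.5882
Weighted-F1 score = Σ (supportᵢ/N)·F1 scoreᵢ with N=65: (21/65)·0.4000 + (22/65)·0.6154 + (10/65)·0.5882 + (12/65)·0.5882 = 0.537

0.537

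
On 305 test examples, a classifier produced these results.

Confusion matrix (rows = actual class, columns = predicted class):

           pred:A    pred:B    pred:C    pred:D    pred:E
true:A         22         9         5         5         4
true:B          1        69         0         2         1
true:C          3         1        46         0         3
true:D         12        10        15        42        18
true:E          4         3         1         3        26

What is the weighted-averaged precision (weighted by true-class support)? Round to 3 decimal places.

0.694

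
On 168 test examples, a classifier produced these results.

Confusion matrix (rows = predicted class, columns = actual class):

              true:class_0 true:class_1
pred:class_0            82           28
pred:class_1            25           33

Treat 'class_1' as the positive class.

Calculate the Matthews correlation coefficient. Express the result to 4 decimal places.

0.3109

MCC = (TP·TN − FP·FN) / √((TP+FP)(TP+FN)(TN+FP)(TN+FN))
Numerator = 33·82 − 25·28 = 2006
Denominator = √(58·61·107·110) = √41642260 = 6453.0814
MCC = 2006 / 6453.0814 = 0.3109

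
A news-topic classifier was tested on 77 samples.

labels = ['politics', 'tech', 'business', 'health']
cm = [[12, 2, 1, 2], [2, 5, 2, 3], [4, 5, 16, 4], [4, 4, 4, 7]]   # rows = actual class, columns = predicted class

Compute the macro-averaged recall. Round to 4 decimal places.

0.5107

Per-class recall (TP/(TP+FN)):
  politics: TP=12, FN=2+1+2=5 → 12/17 = 0.70588
  tech: TP=5, FN=2+2+3=7 → 5/12 = 0.41667
  business: TP=16, FN=4+5+4=13 → 16/29 = 0.55172
  health: TP=7, FN=4+4+4=12 → 7/19 = 0.36842
Macro-recall = mean = (0.70588 + 0.41667 + 0.55172 + 0.36842) / 4 = 0.5107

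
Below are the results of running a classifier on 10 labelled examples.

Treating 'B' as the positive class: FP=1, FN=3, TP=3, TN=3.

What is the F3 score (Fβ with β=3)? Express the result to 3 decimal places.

0.517

Fβ = (1+β²)·TP / ((1+β²)·TP + β²·FN + FP), with β²=9
= 10·3 / (10·3 + 9·3 + 1) = 0.517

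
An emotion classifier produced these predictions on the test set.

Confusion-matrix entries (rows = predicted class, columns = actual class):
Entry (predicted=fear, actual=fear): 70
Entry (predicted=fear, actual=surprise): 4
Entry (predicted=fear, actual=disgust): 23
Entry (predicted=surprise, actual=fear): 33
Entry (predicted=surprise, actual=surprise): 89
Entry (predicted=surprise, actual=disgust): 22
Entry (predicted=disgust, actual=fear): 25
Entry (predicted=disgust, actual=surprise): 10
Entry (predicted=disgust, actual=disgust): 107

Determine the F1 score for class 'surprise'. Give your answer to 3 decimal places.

0.721

F1 score = 2·TP/(2·TP+FP+FN).
surprise: TP=89, FP=33+22=55, FN=4+10=14 → 178/247 = 0.7206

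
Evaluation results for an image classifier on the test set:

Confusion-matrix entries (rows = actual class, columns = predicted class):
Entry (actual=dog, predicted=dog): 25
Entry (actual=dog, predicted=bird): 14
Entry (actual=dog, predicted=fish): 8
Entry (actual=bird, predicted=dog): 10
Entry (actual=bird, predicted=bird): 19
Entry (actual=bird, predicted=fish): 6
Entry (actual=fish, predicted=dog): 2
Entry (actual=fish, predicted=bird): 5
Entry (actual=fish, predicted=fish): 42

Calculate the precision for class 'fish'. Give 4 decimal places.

Treat 'fish' as positive and all other classes as negative.
precision = TP/(TP+FP).
fish: TP=42, FP=8+6=14 → 42/56 = 0.75000

0.7500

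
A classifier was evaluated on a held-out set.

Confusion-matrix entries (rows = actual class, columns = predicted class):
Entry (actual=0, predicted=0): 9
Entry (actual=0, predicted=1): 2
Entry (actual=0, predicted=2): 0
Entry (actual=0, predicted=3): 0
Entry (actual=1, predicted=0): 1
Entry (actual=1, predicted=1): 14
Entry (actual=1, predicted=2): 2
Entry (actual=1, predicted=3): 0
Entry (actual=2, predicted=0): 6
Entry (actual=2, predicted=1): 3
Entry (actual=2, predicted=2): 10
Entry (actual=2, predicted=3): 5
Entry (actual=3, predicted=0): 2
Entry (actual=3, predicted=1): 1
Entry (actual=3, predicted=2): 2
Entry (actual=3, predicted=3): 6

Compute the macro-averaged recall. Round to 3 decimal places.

0.651

Per-class recall (TP/(TP+FN)):
  0: TP=9, FN=2+0+0=2 → 9/11 = 0.8182
  1: TP=14, FN=1+2+0=3 → 14/17 = 0.8235
  2: TP=10, FN=6+3+5=14 → 10/24 = 0.4167
  3: TP=6, FN=2+1+2=5 → 6/11 = 0.5455
Macro-recall = mean = (0.8182 + 0.8235 + 0.4167 + 0.5455) / 4 = 0.651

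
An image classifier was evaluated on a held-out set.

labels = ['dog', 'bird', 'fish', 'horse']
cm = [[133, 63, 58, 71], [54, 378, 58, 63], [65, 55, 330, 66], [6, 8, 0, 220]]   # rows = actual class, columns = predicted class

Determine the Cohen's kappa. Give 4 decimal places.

0.5289

Observed agreement pₒ = trace/N = 1061/1628 = 0.65172
Expected agreement pₑ = Σ (rowᵢ·colᵢ)/N² = (325·258 + 553·504 + 516·446 + 234·420)/1628² = 0.26071
κ = (pₒ − pₑ)/(1 − pₑ) = (0.65172 − 0.26071)/(1 − 0.26071) = 0.5289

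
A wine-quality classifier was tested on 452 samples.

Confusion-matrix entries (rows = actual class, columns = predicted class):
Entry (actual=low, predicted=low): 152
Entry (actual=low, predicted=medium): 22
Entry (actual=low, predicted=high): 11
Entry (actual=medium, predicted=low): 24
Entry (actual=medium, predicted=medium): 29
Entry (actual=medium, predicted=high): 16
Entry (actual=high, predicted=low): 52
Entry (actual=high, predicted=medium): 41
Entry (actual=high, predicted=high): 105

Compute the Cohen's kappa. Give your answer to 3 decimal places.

0.421

Observed agreement pₒ = trace/N = 286/452 = 0.6327
Expected agreement pₑ = Σ (rowᵢ·colᵢ)/N² = (185·228 + 69·92 + 198·132)/452² = 0.3655
κ = (pₒ − pₑ)/(1 − pₑ) = (0.6327 − 0.3655)/(1 − 0.3655) = 0.421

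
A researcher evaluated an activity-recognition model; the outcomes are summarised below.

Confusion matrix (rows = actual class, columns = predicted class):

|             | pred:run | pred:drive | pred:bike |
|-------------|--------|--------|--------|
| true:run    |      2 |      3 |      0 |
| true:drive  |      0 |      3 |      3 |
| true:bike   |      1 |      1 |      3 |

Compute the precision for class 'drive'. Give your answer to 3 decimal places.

0.429

One-vs-rest for 'drive': TP = diagonal; FP = other classes predicted 'drive'; FN = 'drive' predicted as other.
precision = TP/(TP+FP).
drive: TP=3, FP=3+1=4 → 3/7 = 0.4286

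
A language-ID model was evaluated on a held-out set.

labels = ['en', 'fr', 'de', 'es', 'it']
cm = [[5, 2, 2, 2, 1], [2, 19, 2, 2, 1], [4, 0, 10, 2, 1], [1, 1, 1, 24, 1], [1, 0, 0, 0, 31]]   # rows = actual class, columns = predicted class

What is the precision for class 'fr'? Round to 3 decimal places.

One-vs-rest for 'fr': TP = diagonal; FP = other classes predicted 'fr'; FN = 'fr' predicted as other.
precision = TP/(TP+FP).
fr: TP=19, FP=2+0+1+0=3 → 19/22 = 0.8636

0.864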